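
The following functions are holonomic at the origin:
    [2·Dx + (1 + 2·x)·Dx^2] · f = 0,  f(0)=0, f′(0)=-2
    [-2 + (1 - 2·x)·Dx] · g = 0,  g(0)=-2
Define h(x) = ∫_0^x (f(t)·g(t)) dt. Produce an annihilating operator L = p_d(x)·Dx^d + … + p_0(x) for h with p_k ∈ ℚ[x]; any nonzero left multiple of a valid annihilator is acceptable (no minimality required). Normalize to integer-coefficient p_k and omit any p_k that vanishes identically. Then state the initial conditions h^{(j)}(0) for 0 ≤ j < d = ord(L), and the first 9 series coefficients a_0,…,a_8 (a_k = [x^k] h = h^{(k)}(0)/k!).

L = 4·Dx + (2 + 12·x)·Dx^2 + (-1 + 4·x^2)·Dx^3  (order 3).
h: a_k = 0, 0, 2, 4/3, 10/3, 56/15, 376/45, 1184/105, 2552/105, …
ICs: h(0) = 0, h′(0) = 0, h′′(0) = 4.

f: a_k = 0, -2, 2, -8/3, 4, -32/5, 32/3, -128/7, 32, …
g: a_k = -2, -4, -8, -16, -32, -64, -128, -256, -512, …
h₀=f·g: eliminate ⇒ L₀, order ≤ 2·1.
Integrate: L := L₀·Dx.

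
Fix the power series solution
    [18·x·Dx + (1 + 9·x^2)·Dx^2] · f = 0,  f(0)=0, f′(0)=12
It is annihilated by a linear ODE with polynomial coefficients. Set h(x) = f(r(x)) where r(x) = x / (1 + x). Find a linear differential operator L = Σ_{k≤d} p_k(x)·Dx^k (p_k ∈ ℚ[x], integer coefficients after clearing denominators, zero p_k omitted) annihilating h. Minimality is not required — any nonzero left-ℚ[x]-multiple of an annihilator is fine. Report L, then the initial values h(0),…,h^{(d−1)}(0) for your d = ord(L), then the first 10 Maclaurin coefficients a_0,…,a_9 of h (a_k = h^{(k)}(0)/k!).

f: a_k = 0, 12, 0, -36, 0, 972/5, 0, -8748/7, 0, 8748, …
Substitute x→r, Dx→(1/r')Dx; clear ⇒ L₀.
L = (2 + 20·x)·Dx + (1 + 2·x + 10·x^2)·Dx^2  (order 2).
h: a_k = 0, 12, -12, -24, 96, -48/5, -624, 7968/7, 2688, -13632, …
ICs: h(0) = 0, h′(0) = 12.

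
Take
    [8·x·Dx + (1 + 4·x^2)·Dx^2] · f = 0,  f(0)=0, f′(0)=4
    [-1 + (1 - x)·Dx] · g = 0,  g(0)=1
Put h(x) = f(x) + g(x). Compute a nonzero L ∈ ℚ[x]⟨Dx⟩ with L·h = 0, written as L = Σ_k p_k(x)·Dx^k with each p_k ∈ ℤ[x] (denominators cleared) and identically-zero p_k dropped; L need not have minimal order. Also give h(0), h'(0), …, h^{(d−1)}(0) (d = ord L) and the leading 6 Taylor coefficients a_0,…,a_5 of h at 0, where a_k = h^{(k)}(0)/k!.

L = (8 - 32·x - 96·x^2)·Dx + (-7 + 8·x + 20·x^2 - 96·x^3)·Dx^2 + (1 + 3·x + 12·x^3 - 16·x^4)·Dx^3  (order 3).
h: a_k = 1, 5, 1, -13/3, 1, 69/5, …
ICs: h(0) = 1, h′(0) = 5, h′′(0) = 2.

f: a_k = 0, 4, 0, -16/3, 0, 64/5, …
g: a_k = 1, 1, 1, 1, 1, 1, …
Sum ⇒ L₀ = lclm(L_f,L_g) in ℚ(x)⟨Dx⟩.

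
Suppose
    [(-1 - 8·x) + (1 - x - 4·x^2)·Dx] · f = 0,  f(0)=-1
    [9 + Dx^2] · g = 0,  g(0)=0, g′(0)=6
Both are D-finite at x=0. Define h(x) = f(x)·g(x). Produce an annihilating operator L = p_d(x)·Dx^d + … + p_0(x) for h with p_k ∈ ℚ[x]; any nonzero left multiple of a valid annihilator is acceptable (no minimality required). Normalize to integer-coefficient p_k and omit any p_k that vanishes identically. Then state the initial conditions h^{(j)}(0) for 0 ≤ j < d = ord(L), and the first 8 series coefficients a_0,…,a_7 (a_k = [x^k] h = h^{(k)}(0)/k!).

f: a_k = -1, -1, -5, -9, -29, -65, -181, -441, …
g: a_k = 0, 6, 0, -9, 0, 81/20, 0, -243/280, …
Product ⇒ symmetric product L₀, ord ≤ 2.
L = (-1 + 9·x + 36·x^2) + (2 + 16·x)·Dx + (-1 + x + 4·x^2)·Dx^2  (order 2).
h: a_k = 0, -6, -6, -21, -45, -2661/20, -6261/20, -236427/280, …
ICs: h(0) = 0, h′(0) = -6.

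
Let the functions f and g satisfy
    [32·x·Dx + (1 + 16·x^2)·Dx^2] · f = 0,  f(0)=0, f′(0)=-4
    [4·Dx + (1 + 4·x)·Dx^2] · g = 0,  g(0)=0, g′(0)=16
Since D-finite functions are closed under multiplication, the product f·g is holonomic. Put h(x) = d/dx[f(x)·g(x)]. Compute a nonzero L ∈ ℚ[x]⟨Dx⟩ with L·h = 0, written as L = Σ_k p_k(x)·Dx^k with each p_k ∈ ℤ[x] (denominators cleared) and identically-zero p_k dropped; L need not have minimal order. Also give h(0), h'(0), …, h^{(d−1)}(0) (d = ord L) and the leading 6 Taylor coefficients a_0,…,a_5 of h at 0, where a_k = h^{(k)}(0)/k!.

L = (1536 + 11264·x + 81920·x^2 + 638976·x^3 + 1966080·x^4 + 3407872·x^5 + 4194304·x^7) + (288 + 7936·x + 78848·x^2 + 495616·x^3 + 2228224·x^4 + 6094848·x^5 + 9175040·x^6 + 3145728·x^7 + 14680064·x^8)·Dx + (48 + 1024·x + 12288·x^2 + 79872·x^3 + 368640·x^4 + 1277952·x^5 + 3145728·x^6 + 4718592·x^7 + 3145728·x^8 + 8388608·x^9)·Dx^2 + (5 + 72·x + 592·x^2 + 3584·x^3 + 16896·x^4 + 61440·x^5 + 172032·x^6 + 393216·x^7 + 589824·x^8 + 524288·x^9 + 1048576·x^10)·Dx^3  (order 3).
h: a_k = 0, -128, 384, 0, 5120/3, -425984/15, …
ICs: h(0) = 0, h′(0) = -128, h′′(0) = 768.

f: a_k = 0, -4, 0, 64/3, 0, -1024/5, …
g: a_k = 0, 16, -32, 256/3, -256, 4096/5, …
h₀=f·g: eliminate ⇒ L₀, order ≤ 2·2.
h₀' ⇒ L via d/dx closure of L₀.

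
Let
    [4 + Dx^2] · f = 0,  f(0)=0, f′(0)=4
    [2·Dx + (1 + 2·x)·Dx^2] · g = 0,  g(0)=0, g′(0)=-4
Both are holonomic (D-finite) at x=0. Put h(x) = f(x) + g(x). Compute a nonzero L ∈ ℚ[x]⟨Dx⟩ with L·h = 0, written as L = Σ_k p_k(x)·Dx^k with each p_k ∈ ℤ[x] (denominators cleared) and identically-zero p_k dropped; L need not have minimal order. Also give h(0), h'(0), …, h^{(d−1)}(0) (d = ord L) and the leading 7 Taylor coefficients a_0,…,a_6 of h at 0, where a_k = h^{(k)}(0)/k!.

L = (56 + 32·x + 32·x^2)·Dx + (12 + 40·x + 48·x^2 + 32·x^3)·Dx^2 + (14 + 8·x + 8·x^2)·Dx^3 + (3 + 10·x + 12·x^2 + 8·x^3)·Dx^4  (order 4).
h: a_k = 0, 0, 4, -8, 8, -184/15, 64/3, …
ICs: h(0) = 0, h′(0) = 0, h′′(0) = 8, h′′′(0) = -48.

f: a_k = 0, 4, 0, -8/3, 0, 8/15, 0, …
g: a_k = 0, -4, 4, -16/3, 8, -64/5, 64/3, …
Weyl lclm of L_f,L_g ⇒ L₀ (ord ≤ 4).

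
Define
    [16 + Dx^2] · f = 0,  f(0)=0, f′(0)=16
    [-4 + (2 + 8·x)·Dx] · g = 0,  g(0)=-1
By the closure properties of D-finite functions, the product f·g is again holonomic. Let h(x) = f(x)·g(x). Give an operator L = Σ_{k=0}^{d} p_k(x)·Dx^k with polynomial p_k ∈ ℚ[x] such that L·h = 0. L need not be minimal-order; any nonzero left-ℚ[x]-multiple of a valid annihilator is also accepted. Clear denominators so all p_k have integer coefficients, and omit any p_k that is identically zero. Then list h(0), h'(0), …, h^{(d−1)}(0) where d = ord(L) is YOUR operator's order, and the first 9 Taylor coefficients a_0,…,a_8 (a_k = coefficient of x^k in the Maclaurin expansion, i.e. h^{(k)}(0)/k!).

f: a_k = 0, 16, 0, -128/3, 0, 512/15, 0, -4096/315, 0, …
g: a_k = -1, -2, 2, -4, 10, -28, 84, -264, 858, …
Sym-product of L_f,L_g gives L₀ (≤ ord 2).
L = (28 + 128·x + 256·x^2) + (-4 - 16·x)·Dx + (1 + 8·x + 16·x^2)·Dx^2  (order 2).
h: a_k = 0, -16, -32, 224/3, 64/3, 608/15, -1728/5, 62912/63, -989056/315, …
ICs: h(0) = 0, h′(0) = -16.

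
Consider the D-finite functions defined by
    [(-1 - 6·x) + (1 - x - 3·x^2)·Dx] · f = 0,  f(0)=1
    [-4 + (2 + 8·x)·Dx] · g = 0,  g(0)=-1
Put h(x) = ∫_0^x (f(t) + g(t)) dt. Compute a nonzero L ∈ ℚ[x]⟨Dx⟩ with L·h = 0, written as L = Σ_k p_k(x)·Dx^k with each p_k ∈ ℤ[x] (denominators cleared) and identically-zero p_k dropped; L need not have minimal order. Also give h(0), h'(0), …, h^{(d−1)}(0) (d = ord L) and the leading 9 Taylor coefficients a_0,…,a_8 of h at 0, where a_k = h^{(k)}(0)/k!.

L = (-20 - 120·x - 216·x^2 - 360·x^3)·Dx + (12 + 74·x + 306·x^2 + 744·x^3 + 900·x^4)·Dx^2 + (1 - 9·x - 73·x^2 - 18·x^3 + 354·x^4 + 360·x^5)·Dx^3  (order 3).
h: a_k = 0, 0, -1/2, 2, 3/4, 29/5, 2, 181/7, -47/8, …
ICs: h(0) = 0, h′(0) = 0, h′′(0) = -1.

f: a_k = 1, 1, 4, 7, 19, 40, 97, 217, 508, …
g: a_k = -1, -2, 2, -4, 10, -28, 84, -264, 858, …
Weyl lclm of L_f,L_g ⇒ L₀ (ord ≤ 2).
Integrate: L := L₀·Dx.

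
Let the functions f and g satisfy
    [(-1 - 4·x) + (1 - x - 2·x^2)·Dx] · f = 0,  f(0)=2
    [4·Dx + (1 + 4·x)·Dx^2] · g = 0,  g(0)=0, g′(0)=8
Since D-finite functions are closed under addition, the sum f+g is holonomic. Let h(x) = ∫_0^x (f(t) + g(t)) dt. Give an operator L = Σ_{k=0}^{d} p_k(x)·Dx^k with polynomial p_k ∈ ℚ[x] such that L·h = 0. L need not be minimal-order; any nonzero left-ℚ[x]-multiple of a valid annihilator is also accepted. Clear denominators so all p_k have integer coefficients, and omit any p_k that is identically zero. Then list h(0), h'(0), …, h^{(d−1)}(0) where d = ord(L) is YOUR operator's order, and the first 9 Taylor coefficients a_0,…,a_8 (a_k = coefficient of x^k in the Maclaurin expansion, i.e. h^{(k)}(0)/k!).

f: a_k = 2, 2, 6, 10, 22, 42, 86, 170, 342, …
g: a_k = 0, 8, -16, 128/3, -128, 2048/5, -4096/3, 32768/7, -16384, …
f+g: L₀ = lclm(L_f,L_g), ord ≤ 1+2.
h=∫₀ˣh₀: take L = L₀·Dx.
L = (156 + 624·x + 1440·x^2 + 768·x^3 + 768·x^4)·Dx^2 + (-1 + 160·x + 1064·x^2 + 1952·x^3 + 1600·x^4 + 1280·x^5)·Dx^3 + (-5 - 39·x - 66·x^2 + 80·x^3 + 240·x^4 + 384·x^5 + 256·x^6)·Dx^4  (order 4).
h: a_k = 0, 2, 5, -10/3, 79/6, -106/5, 1129/15, -3838/21, 16979/28, …
ICs: h(0) = 0, h′(0) = 2, h′′(0) = 10, h′′′(0) = -20.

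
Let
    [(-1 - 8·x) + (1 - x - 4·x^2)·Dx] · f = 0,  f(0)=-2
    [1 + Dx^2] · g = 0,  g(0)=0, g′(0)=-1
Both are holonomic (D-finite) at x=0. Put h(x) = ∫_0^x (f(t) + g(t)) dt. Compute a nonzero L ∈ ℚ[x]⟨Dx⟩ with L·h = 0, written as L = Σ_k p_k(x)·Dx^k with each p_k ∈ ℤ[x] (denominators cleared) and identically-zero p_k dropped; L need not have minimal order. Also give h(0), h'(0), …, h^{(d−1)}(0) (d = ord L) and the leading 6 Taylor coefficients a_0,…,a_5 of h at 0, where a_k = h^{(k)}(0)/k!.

L = (55 + 486·x + 553·x^2 + 1488·x^3 + 80·x^4 + 128·x^5)·Dx + (-11 - 11·x - 23·x^2 + 169·x^3 + 348·x^4 + 48·x^5 + 64·x^6)·Dx^2 + (55 + 486·x + 553·x^2 + 1488·x^3 + 80·x^4 + 128·x^5)·Dx^3 + (-11 - 11·x - 23·x^2 + 169·x^3 + 348·x^4 + 48·x^5 + 64·x^6)·Dx^4  (order 4).
h: a_k = 0, -2, -3/2, -10/3, -107/24, -58/5, …
ICs: h(0) = 0, h′(0) = -2, h′′(0) = -3, h′′′(0) = -20.

f: a_k = -2, -2, -10, -18, -58, -130, …
g: a_k = 0, -1, 0, 1/6, 0, -1/120, …
L₀ := lclm(L_f,L_g); ord L₀ ≤ 1+2.
Integrate: L := L₀·Dx.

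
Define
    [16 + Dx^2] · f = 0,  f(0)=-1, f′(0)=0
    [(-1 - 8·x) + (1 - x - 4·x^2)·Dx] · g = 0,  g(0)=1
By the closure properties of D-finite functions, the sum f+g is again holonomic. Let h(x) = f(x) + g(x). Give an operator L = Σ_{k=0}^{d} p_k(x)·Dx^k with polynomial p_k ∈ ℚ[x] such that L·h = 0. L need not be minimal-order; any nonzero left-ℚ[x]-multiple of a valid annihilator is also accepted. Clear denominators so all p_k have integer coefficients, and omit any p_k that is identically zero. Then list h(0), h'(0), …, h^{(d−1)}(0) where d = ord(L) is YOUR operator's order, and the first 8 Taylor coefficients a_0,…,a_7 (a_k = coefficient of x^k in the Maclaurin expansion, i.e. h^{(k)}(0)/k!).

L = (-560 - 4608·x - 1664·x^2 - 6144·x^3 - 10240·x^4 - 16384·x^5) + (208 - 272·x - 896·x^2 + 1408·x^3 + 1536·x^4 - 6144·x^5 - 8192·x^6)·Dx + (-35 - 288·x - 104·x^2 - 384·x^3 - 640·x^4 - 1024·x^5)·Dx^2 + (13 - 17·x - 56·x^2 + 88·x^3 + 96·x^4 - 384·x^5 - 512·x^6)·Dx^3  (order 3).
h: a_k = 0, 1, 13, 9, 55/3, 65, 8401/45, 441, …
ICs: h(0) = 0, h′(0) = 1, h′′(0) = 26.

f: a_k = -1, 0, 8, 0, -32/3, 0, 256/45, 0, …
g: a_k = 1, 1, 5, 9, 29, 65, 181, 441, …
Sum ⇒ L₀ = lclm(L_f,L_g) in ℚ(x)⟨Dx⟩.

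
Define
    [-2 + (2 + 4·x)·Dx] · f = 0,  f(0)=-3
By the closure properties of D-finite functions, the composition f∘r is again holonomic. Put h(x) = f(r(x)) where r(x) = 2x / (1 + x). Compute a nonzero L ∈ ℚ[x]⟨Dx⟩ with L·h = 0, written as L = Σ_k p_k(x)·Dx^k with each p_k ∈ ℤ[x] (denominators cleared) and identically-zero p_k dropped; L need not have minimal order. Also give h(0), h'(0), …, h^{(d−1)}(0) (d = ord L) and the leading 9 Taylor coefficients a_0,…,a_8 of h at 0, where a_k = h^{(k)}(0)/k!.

L = -2 + (1 + 6·x + 5·x^2)·Dx  (order 1).
h: a_k = -3, -6, 12, -30, 90, -306, 1128, -4386, 17700, …
ICs: h(0) = -3.

f: a_k = -3, -3, 3/2, -3/2, 15/8, -21/8, 63/16, -99/16, 1287/128, …
L₀ from L_f via x↦r, Dx↦r'^{-1}Dx.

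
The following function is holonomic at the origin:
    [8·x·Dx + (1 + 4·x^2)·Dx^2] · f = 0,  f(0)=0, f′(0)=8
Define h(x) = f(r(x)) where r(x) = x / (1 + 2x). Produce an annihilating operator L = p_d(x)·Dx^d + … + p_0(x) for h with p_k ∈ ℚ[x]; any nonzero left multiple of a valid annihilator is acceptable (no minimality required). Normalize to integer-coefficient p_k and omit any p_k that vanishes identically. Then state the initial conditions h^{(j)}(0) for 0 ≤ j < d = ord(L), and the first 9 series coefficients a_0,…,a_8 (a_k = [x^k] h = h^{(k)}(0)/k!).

f: a_k = 0, 8, 0, -32/3, 0, 128/5, 0, -512/7, 0, …
Substitute x→r, Dx→(1/r')Dx; clear ⇒ L₀.
L = (4 + 16·x)·Dx + (1 + 4·x + 8·x^2)·Dx^2  (order 2).
h: a_k = 0, 8, -16, 64/3, 0, -512/5, 1024/3, -4096/7, 0, …
ICs: h(0) = 0, h′(0) = 8.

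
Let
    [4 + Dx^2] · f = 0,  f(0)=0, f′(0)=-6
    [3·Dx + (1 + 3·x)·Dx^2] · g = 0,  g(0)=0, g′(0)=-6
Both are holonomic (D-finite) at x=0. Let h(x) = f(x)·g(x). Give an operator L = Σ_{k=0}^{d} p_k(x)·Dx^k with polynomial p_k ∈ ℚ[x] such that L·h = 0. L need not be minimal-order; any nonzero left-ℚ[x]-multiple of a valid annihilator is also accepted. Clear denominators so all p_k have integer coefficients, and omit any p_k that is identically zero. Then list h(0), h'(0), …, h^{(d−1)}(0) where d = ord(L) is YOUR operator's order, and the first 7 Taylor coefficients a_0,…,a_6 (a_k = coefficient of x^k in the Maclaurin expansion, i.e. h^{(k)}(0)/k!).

L = (-1112 - 1248·x + 7344·x^2 + 27648·x^3 + 20736·x^4) + (-48 + 2160·x + 10368·x^2 + 10368·x^3)·Dx + (-250 + 240·x + 4968·x^2 + 13824·x^3 + 10368·x^4)·Dx^2 + (-12 + 540·x + 2592·x^2 + 2592·x^3)·Dx^3 + (7 + 138·x + 783·x^2 + 1728·x^3 + 1296·x^4)·Dx^4  (order 4).
h: a_k = 0, 0, 36, -54, 84, -207, 516, …
ICs: h(0) = 0, h′(0) = 0, h′′(0) = 72, h′′′(0) = -324.

f: a_k = 0, -6, 0, 4, 0, -4/5, 0, …
g: a_k = 0, -6, 9, -18, 81/2, -486/5, 243, …
h₀=f·g: eliminate ⇒ L₀, order ≤ 2·2.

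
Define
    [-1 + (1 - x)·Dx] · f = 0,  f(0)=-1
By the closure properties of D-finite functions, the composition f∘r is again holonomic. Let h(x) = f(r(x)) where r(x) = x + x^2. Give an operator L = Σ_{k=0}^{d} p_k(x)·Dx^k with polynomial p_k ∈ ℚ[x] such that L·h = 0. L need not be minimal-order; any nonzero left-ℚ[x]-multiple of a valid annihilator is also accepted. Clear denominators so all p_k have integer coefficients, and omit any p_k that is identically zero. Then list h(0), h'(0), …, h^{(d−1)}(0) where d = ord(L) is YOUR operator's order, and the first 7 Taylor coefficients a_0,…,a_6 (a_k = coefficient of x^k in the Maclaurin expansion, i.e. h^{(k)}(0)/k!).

L = (1 + 2·x) + (-1 + x + x^2)·Dx  (order 1).
h: a_k = -1, -1, -2, -3, -5, -8, -13, …
ICs: h(0) = -1.

f: a_k = -1, -1, -1, -1, -1, -1, -1, …
L₀ from L_f via x↦r, Dx↦r'^{-1}Dx.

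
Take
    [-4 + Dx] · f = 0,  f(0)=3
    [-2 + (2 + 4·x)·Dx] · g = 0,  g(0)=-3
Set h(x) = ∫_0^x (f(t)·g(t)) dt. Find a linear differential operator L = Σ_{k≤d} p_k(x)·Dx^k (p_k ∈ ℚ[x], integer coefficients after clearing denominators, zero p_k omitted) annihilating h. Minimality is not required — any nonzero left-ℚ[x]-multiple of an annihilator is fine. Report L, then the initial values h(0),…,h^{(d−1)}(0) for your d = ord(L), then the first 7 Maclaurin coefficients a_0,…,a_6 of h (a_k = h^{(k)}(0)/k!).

f: a_k = 3, 12, 24, 32, 32, 128/5, 256/15, …
g: a_k = -3, -3, 3/2, -3/2, 15/8, -21/8, 63/16, …
f·g: L₀ = L_f ⊗_s L_g, ord ≤ 1·1.
h=∫₀ˣh₀: take L = L₀·Dx.
L = (-5 - 8·x)·Dx + (1 + 2·x)·Dx^2  (order 2).
h: a_k = 0, -9, -45/2, -69/2, -309/8, -1347/40, -1949/80, …
ICs: h(0) = 0, h′(0) = -9.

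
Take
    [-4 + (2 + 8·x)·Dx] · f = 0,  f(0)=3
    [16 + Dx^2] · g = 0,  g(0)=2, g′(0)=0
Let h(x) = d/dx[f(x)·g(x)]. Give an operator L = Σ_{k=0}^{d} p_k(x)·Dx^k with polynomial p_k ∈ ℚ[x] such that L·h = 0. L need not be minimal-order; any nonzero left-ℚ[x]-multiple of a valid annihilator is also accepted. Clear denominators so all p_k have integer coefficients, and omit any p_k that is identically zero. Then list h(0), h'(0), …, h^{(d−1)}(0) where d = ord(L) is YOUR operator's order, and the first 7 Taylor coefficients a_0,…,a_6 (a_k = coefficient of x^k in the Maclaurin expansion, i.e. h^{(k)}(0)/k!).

f: a_k = 3, 6, -6, 12, -30, 84, -252, …
g: a_k = 2, 0, -16, 0, 64/3, 0, -512/45, …
h₀=f·g: eliminate ⇒ L₀, order ≤ 1·2.
h=h₀': d/dx-closure on L₀ ⇒ L.
L = (212 + 2304·x + 8704·x^2 + 16384·x^3 + 16384·x^4) + (-4 - 144·x - 768·x^2 - 1024·x^3)·Dx + (7 + 88·x + 432·x^2 + 1024·x^3 + 1024·x^4)·Dx^2  (order 2).
h: a_k = 12, -120, -216, 400, 520, -5584/5, 44912/15, …
ICs: h(0) = 12, h′(0) = -120.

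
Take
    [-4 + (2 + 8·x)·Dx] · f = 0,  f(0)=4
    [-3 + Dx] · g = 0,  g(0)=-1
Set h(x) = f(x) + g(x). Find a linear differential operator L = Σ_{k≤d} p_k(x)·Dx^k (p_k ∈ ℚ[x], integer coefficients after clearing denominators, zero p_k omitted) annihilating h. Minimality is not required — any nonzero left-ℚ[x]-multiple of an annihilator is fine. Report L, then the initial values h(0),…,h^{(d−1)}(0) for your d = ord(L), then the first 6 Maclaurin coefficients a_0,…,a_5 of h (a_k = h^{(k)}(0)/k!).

L = (30 + 72·x) + (-13 - 72·x - 144·x^2)·Dx + (1 + 16·x + 48·x^2)·Dx^2  (order 2).
h: a_k = 3, 5, -25/2, 23/2, -347/8, 4399/40, …
ICs: h(0) = 3, h′(0) = 5.

f: a_k = 4, 8, -8, 16, -40, 112, …
g: a_k = -1, -3, -9/2, -9/2, -27/8, -81/40, …
Sum ⇒ L₀ = lclm(L_f,L_g) in ℚ(x)⟨Dx⟩.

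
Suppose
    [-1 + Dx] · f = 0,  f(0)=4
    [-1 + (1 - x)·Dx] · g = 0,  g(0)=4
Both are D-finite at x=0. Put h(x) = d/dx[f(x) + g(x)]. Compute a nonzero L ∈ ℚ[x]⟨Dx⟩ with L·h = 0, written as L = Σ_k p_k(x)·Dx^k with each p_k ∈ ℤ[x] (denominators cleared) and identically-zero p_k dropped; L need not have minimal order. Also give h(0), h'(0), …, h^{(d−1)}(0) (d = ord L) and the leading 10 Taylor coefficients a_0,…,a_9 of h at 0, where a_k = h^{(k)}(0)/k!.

L = (4 + 2·x) + (-5 - 2·x + x^2)·Dx + (1 - x^2)·Dx^2  (order 2).
h: a_k = 8, 12, 14, 50/3, 121/6, 721/30, 5041/180, 40321/1260, 362881/10080, 3628801/90720, …
ICs: h(0) = 8, h′(0) = 12.

f: a_k = 4, 4, 2, 2/3, 1/6, 1/30, 1/180, 1/1260, 1/10080, 1/90720, …
g: a_k = 4, 4, 4, 4, 4, 4, 4, 4, 4, 4, …
Weyl lclm of L_f,L_g ⇒ L₀ (ord ≤ 2).
Differentiate: ansatz ord ≤ ord L₀ ⇒ L.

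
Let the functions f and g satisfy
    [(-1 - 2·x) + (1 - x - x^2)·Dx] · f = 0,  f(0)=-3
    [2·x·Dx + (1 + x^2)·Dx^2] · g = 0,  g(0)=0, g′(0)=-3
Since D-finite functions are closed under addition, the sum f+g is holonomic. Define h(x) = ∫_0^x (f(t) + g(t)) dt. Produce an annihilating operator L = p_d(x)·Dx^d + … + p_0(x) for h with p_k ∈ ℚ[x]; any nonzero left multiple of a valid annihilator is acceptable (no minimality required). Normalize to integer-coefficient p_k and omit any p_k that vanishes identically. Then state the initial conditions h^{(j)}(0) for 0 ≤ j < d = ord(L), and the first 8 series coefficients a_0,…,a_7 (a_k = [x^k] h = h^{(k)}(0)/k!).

L = (-4 + 16·x + 64·x^2 + 72·x^3 + 66·x^4 + 6·x^6)·Dx^2 + (10 + 24·x + 28·x^2 + 60·x^3 + 65·x^4 + 50·x^5 + 3·x^6 + 6·x^7)·Dx^3 + (-2 - 2·x - 2·x^2 + 8·x^3 + 5·x^4 + 11·x^5 + 6·x^6 + x^7 + x^8)·Dx^4  (order 4).
h: a_k = 0, -3, -3, -2, -2, -3, -41/10, -39/7, …
ICs: h(0) = 0, h′(0) = -3, h′′(0) = -6, h′′′(0) = -12.

f: a_k = -3, -3, -6, -9, -15, -24, -39, -63, …
g: a_k = 0, -3, 0, 1, 0, -3/5, 0, 3/7, …
h₀=f+g: left-lcm gives L₀, ord ≤ 3.
∫: right-multiply L₀ by Dx.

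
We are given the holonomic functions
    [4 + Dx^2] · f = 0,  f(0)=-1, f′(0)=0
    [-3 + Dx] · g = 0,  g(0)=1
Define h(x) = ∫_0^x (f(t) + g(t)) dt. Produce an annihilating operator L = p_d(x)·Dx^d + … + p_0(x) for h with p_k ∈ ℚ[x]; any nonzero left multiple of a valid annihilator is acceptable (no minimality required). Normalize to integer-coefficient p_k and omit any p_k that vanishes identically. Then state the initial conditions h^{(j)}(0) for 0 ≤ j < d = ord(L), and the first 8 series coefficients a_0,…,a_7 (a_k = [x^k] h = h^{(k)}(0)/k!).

L = -12·Dx + 4·Dx^2 - 3·Dx^3 + Dx^4  (order 4).
h: a_k = 0, 0, 3/2, 13/6, 9/8, 13/24, 27/80, 793/5040, …
ICs: h(0) = 0, h′(0) = 0, h′′(0) = 3, h′′′(0) = 13.

f: a_k = -1, 0, 2, 0, -2/3, 0, 4/45, 0, …
g: a_k = 1, 3, 9/2, 9/2, 27/8, 81/40, 81/80, 243/560, …
Weyl lclm of L_f,L_g ⇒ L₀ (ord ≤ 3).
h=∫h₀ ⇒ L = L₀·Dx.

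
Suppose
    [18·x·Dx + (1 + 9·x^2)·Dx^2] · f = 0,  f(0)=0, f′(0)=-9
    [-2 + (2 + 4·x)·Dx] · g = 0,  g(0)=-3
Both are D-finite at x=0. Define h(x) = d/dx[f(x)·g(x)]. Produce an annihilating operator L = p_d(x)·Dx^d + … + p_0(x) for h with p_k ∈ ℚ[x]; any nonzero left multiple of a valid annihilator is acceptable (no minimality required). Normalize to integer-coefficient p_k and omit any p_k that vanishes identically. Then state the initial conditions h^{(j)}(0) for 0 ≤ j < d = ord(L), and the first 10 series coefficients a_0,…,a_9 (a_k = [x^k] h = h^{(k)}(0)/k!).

L = (5 + 60·x - 84·x^2 - 324·x^3 - 81·x^4) + (8 + 58·x + 18·x^2 - 618·x^3 - 1134·x^4 - 324·x^5)·Dx + (1 - 2·x - 14·x^2 - 54·x^3 - 219·x^4 - 324·x^5 - 108·x^6)·Dx^2  (order 2).
h: a_k = 27, 54, -567/2, -270, 18441/8, 50463/20, -1688607/80, -1460673/70, 167984199/896, 83523123/448, …
ICs: h(0) = 27, h′(0) = 54.

f: a_k = 0, -9, 0, 27, 0, -729/5, 0, 6561/7, 0, -6561, …
g: a_k = -3, -3, 3/2, -3/2, 15/8, -21/8, 63/16, -99/16, 1287/128, -2145/128, …
h₀=f·g: eliminate ⇒ L₀, order ≤ 2·1.
h₀' ⇒ L via d/dx closure of L₀.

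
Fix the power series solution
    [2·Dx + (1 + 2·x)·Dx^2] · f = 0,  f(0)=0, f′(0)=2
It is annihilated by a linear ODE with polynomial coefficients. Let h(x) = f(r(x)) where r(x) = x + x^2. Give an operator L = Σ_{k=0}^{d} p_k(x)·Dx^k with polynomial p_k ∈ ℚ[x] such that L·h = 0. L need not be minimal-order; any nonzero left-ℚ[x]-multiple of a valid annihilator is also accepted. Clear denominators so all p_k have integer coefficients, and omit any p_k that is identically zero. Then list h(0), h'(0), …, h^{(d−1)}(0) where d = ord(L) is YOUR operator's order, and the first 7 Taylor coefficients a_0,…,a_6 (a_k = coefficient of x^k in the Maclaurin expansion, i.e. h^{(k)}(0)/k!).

f: a_k = 0, 2, -2, 8/3, -4, 32/5, -32/3, …
Change of var in L_f (x↦r) gives L₀.
L = (4·x + 4·x^2)·Dx + (1 + 4·x + 6·x^2 + 4·x^3)·Dx^2  (order 2).
h: a_k = 0, 2, 0, -4/3, 2, -8/5, 0, …
ICs: h(0) = 0, h′(0) = 2.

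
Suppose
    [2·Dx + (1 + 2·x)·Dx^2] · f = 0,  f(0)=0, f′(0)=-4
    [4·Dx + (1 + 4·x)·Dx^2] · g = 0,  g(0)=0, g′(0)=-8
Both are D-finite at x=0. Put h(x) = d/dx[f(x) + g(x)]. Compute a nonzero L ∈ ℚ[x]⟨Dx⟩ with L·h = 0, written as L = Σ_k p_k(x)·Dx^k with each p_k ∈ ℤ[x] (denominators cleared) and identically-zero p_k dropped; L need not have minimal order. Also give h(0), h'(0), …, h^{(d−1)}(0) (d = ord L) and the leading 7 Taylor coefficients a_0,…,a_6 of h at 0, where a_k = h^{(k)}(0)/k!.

L = 16 + (12 + 32·x)·Dx + (1 + 6·x + 8·x^2)·Dx^2  (order 2).
h: a_k = -12, 40, -144, 544, -2112, 8320, -33024, …
ICs: h(0) = -12, h′(0) = 40.

f: a_k = 0, -4, 4, -16/3, 8, -64/5, 64/3, …
g: a_k = 0, -8, 16, -128/3, 128, -2048/5, 4096/3, …
Weyl lclm of L_f,L_g ⇒ L₀ (ord ≤ 4).
Differentiate: ansatz ord ≤ ord L₀ ⇒ L.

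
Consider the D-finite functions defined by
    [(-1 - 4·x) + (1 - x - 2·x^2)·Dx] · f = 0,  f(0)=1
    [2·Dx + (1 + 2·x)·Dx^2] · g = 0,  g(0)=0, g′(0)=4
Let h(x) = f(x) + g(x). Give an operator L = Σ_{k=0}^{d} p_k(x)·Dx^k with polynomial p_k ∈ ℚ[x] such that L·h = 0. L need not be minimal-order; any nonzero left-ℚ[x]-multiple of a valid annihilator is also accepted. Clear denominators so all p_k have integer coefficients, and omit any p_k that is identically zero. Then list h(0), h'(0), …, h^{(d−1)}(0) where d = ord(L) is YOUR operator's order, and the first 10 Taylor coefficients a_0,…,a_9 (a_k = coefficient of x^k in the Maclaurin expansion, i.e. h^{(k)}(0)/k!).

f: a_k = 1, 1, 3, 5, 11, 21, 43, 85, 171, 341, …
g: a_k = 0, 4, -4, 16/3, -8, 64/5, -64/3, 256/7, -64, 1024/9, …
Sum ⇒ L₀ = lclm(L_f,L_g) in ℚ(x)⟨Dx⟩.
L = (54 + 228·x + 432·x^2 + 288·x^3 + 192·x^4)·Dx + (11 + 124·x + 464·x^2 + 704·x^3 + 592·x^4 + 320·x^5)·Dx^2 + (-4 - 19·x - 17·x^2 + 42·x^3 + 116·x^4 + 136·x^5 + 64·x^6)·Dx^3  (order 3).
h: a_k = 1, 5, -1, 31/3, 3, 169/5, 65/3, 851/7, 107, 4093/9, …
ICs: h(0) = 1, h′(0) = 5, h′′(0) = -2.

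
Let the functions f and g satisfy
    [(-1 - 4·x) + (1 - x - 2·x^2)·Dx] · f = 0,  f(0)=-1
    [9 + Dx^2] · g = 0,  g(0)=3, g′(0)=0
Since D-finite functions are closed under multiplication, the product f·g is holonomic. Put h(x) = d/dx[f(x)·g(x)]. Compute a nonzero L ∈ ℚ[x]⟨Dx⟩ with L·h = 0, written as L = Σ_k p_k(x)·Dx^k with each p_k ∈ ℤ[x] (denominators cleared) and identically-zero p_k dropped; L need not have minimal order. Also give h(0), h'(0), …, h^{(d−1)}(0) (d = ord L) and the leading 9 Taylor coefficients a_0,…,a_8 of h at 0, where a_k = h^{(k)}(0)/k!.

f: a_k = -1, -1, -3, -5, -11, -21, -43, -85, -171, …
g: a_k = 3, 0, -27/2, 0, 81/8, 0, -243/80, 0, 2187/4480, …
L₀ := L_f ⊗_s L_g (sym. prod.), ord ≤ 2.
h=h₀': d/dx-closure on L₀ ⇒ L.
L = (-33 - 162·x - 243·x^2 + 324·x^3 + 324·x^4) + (-6 - 6·x + 108·x^2 + 144·x^3)·Dx + (5 - 14·x - 19·x^2 + 36·x^3 + 36·x^4)·Dx^2  (order 2).
h: a_k = -3, 9, -9/2, -21/2, -225/8, -1881/40, -10689/80, -157923/560, -2960523/4480, …
ICs: h(0) = -3, h′(0) = 9.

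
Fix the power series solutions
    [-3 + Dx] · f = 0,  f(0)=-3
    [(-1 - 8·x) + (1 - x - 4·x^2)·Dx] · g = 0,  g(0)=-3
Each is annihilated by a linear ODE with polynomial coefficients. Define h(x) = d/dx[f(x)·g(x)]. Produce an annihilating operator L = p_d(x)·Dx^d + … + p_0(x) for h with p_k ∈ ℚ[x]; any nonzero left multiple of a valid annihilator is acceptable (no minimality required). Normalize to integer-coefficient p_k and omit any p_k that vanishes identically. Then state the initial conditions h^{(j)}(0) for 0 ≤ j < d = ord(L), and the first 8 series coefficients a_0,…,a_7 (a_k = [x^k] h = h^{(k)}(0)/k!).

f: a_k = -3, -9, -27/2, -27/2, -81/8, -243/40, -243/80, -729/560, …
g: a_k = -3, -3, -15, -27, -87, -195, -543, -1323, …
f·g: L₀ = L_f ⊗_s L_g, ord ≤ 1·1.
h=h₀': d/dx-closure on L₀ ⇒ L.
L = (25 + 48·x - 39·x^2 - 120·x^3 + 144·x^4) + (-4 - x + 33·x^2 + 8·x^3 - 48·x^4)·Dx  (order 1).
h: a_k = 36, 225, 891, 6219/2, 9918, 1224531/40, 730269/8, 149859729/560, …
ICs: h(0) = 36.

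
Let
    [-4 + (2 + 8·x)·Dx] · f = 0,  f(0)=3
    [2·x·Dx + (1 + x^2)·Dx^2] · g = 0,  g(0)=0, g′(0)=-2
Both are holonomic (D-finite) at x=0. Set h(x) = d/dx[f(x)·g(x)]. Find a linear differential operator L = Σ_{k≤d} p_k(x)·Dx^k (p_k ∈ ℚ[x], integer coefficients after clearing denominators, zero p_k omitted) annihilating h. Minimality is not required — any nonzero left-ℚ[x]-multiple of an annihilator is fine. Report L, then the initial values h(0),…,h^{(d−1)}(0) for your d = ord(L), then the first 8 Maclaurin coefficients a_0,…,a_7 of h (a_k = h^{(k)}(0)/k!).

f: a_k = 3, 6, -6, 12, -30, 84, -252, 792, …
g: a_k = 0, -2, 0, 2/3, 0, -2/5, 0, 2/7, …
h₀=f·g: eliminate ⇒ L₀, order ≤ 1·2.
Derive L from L₀ (diff closure).
L = (-10 + 40·x + 98·x^2 - 24·x^3 - 12·x^4) + (13 + 66·x + 117·x^2 + 226·x^3 - 84·x^4 - 48·x^5)·Dx + (3 + 23·x + 42·x^2 - x^3 + 23·x^4 - 24·x^5 - 16·x^6)·Dx^2  (order 2).
h: a_k = -6, -24, 42, -80, 274, -4872/5, 17054/5, -428704/35, …
ICs: h(0) = -6, h′(0) = -24.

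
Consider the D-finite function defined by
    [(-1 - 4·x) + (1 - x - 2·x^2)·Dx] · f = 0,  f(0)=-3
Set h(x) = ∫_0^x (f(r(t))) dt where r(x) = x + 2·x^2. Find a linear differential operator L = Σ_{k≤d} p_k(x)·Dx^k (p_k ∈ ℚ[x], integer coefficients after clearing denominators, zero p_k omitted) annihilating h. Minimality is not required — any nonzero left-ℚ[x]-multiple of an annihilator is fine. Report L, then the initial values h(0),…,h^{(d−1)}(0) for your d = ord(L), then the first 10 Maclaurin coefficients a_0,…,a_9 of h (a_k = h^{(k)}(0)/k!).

L = (1 + 8·x + 24·x^2 + 32·x^3)·Dx + (-1 + x + 4·x^2 + 8·x^3 + 8·x^4)·Dx^2  (order 2).
h: a_k = 0, -3, -3/2, -5, -51/4, -159/5, -169/2, -1671/7, -5379/8, -5797/3, …
ICs: h(0) = 0, h′(0) = -3.

f: a_k = -3, -3, -9, -15, -33, -63, -129, -255, -513, -1023, …
L₀ from L_f via x↦r, Dx↦r'^{-1}Dx.
∫: right-multiply L₀ by Dx.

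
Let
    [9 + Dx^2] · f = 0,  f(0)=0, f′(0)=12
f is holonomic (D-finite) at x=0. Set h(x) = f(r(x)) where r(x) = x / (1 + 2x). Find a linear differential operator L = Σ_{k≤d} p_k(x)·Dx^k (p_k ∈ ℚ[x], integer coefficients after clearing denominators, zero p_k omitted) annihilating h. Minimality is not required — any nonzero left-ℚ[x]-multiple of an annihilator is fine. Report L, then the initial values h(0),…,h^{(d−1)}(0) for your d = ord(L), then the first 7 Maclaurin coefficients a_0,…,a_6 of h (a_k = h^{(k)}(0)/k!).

L = 9 + (4 + 24·x + 48·x^2 + 32·x^3)·Dx + (1 + 8·x + 24·x^2 + 32·x^3 + 16·x^4)·Dx^2  (order 2).
h: a_k = 0, 12, -24, 30, 12, -2319/10, 975, …
ICs: h(0) = 0, h′(0) = 12.

f: a_k = 0, 12, 0, -18, 0, 81/10, 0, …
h₀=f(r): pull back L_f along r ⇒ L₀.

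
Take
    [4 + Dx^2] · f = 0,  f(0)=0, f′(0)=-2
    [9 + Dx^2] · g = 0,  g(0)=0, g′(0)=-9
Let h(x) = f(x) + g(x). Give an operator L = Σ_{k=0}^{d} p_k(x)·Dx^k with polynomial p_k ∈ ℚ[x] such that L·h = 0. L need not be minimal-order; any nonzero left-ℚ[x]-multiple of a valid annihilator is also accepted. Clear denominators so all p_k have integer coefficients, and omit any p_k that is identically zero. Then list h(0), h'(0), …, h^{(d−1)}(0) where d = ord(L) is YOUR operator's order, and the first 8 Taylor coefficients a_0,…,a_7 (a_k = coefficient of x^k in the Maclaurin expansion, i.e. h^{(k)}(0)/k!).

f: a_k = 0, -2, 0, 4/3, 0, -4/15, 0, 8/315, …
g: a_k = 0, -9, 0, 27/2, 0, -243/40, 0, 729/560, …
h₀=f+g: left-lcm gives L₀, ord ≤ 4.
L = 36 + 13·Dx^2 + Dx^4  (order 4).
h: a_k = 0, -11, 0, 89/6, 0, -761/120, 0, 6689/5040, …
ICs: h(0) = 0, h′(0) = -11, h′′(0) = 0, h′′′(0) = 89.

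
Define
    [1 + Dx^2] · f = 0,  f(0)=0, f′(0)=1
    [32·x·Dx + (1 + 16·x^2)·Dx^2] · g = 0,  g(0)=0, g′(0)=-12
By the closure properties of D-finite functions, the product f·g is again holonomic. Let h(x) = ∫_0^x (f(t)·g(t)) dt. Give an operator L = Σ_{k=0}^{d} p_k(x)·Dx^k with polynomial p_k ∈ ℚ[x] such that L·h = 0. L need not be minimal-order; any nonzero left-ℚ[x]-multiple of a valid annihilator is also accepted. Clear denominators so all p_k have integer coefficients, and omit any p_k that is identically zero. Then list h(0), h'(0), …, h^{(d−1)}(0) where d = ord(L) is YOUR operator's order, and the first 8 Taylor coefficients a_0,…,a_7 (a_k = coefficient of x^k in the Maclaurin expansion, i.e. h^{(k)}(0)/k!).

f: a_k = 0, 1, 0, -1/6, 0, 1/120, 0, -1/5040, …
g: a_k = 0, -12, 0, 64, 0, -3072/5, 0, 49152/7, …
Product ⇒ symmetric product L₀, ord ≤ 4.
h=∫₀ˣh₀: take L = L₀·Dx.
L = (1105 + 51776·x^2 + 22016·x^4 + 16384·x^6 + 65536·x^8)·Dx + (2112·x + 35840·x^3 + 49152·x^5 + 262144·x^7)·Dx^2 + (1122 + 52352·x^2 + 27648·x^4 + 32768·x^6 + 131072·x^8)·Dx^3 + (2112·x + 35840·x^3 + 49152·x^5 + 262144·x^7)·Dx^4 + (17 + 576·x^2 + 5632·x^4 + 16384·x^6 + 65536·x^8)·Dx^5  (order 5).
h: a_k = 0, 0, 0, -4, 0, 66/5, 0, -3751/42, …
ICs: h(0) = 0, h′(0) = 0, h′′(0) = 0, h′′′(0) = -24, h′′′′(0) = 0.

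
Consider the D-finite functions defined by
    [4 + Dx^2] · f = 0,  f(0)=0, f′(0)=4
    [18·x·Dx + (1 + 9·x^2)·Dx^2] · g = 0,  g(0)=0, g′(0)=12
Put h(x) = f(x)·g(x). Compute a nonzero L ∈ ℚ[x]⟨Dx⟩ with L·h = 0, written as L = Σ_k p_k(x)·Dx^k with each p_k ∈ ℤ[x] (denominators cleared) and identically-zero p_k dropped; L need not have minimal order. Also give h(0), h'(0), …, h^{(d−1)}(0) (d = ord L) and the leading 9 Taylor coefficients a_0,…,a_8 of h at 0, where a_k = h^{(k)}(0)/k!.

L = (2080 + 50256·x^2 + 89424·x^4 + 186624·x^6 + 419904·x^8) + (3168·x + 38880·x^3 + 139968·x^5 + 419904·x^7)·Dx + (572 + 13788·x^2 + 33048·x^4 + 93312·x^6 + 209952·x^8)·Dx^2 + (792·x + 9720·x^3 + 34992·x^5 + 104976·x^7)·Dx^3 + (13 + 306·x^2 + 2673·x^4 + 11664·x^6 + 26244·x^8)·Dx^4  (order 4).
h: a_k = 0, 0, 48, 0, -176, 0, 880, 0, -83056/15, …
ICs: h(0) = 0, h′(0) = 0, h′′(0) = 96, h′′′(0) = 0.

f: a_k = 0, 4, 0, -8/3, 0, 8/15, 0, -16/315, 0, …
g: a_k = 0, 12, 0, -36, 0, 972/5, 0, -8748/7, 0, …
h₀=f·g: eliminate ⇒ L₀, order ≤ 2·2.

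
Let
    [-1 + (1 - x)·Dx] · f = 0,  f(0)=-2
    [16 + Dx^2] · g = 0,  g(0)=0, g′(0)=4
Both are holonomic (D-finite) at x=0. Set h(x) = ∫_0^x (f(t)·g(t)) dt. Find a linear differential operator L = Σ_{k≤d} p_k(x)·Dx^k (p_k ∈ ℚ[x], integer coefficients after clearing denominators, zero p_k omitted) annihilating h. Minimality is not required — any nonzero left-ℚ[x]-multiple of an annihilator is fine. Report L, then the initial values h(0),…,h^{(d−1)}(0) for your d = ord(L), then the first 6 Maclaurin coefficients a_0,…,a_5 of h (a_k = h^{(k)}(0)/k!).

L = (-16 + 16·x)·Dx + 2·Dx^2 + (-1 + x)·Dx^3  (order 3).
h: a_k = 0, 0, -4, -8/3, 10/3, 8/3, …
ICs: h(0) = 0, h′(0) = 0, h′′(0) = -8.

f: a_k = -2, -2, -2, -2, -2, -2, …
g: a_k = 0, 4, 0, -32/3, 0, 128/15, …
L₀ := L_f ⊗_s L_g (sym. prod.), ord ≤ 2.
h=∫₀ˣh₀: take L = L₀·Dx.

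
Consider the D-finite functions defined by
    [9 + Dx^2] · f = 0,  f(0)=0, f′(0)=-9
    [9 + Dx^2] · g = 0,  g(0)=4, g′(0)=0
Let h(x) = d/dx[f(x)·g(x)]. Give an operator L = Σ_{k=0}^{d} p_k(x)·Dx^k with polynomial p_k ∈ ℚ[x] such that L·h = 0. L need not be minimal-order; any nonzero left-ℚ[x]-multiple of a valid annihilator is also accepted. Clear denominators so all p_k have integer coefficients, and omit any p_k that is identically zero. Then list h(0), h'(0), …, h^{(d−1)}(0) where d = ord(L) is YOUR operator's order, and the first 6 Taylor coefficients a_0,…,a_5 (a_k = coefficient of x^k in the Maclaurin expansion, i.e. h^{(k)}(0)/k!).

L = 36 + Dx^2  (order 2).
h: a_k = -36, 0, 648, 0, -1944, 0, …
ICs: h(0) = -36, h′(0) = 0.

f: a_k = 0, -9, 0, 27/2, 0, -243/40, …
g: a_k = 4, 0, -18, 0, 27/2, 0, …
Product ⇒ symmetric product L₀, ord ≤ 4.
h=h₀': d/dx-closure on L₀ ⇒ L.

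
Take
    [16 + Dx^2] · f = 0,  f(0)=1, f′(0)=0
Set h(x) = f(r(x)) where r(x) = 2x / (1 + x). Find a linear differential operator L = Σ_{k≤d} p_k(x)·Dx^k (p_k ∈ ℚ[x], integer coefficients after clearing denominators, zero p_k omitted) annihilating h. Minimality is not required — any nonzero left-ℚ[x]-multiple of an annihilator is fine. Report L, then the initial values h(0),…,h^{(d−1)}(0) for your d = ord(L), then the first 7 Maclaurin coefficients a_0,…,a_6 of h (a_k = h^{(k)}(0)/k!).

f: a_k = 1, 0, -8, 0, 32/3, 0, -256/45, …
Substitute x→r, Dx→(1/r')Dx; clear ⇒ L₀.
L = 64 + (2 + 6·x + 6·x^2 + 2·x^3)·Dx + (1 + 4·x + 6·x^2 + 4·x^3 + x^4)·Dx^2  (order 2).
h: a_k = 1, 0, -32, 64, 224/3, -1664/3, 53216/45, …
ICs: h(0) = 1, h′(0) = 0.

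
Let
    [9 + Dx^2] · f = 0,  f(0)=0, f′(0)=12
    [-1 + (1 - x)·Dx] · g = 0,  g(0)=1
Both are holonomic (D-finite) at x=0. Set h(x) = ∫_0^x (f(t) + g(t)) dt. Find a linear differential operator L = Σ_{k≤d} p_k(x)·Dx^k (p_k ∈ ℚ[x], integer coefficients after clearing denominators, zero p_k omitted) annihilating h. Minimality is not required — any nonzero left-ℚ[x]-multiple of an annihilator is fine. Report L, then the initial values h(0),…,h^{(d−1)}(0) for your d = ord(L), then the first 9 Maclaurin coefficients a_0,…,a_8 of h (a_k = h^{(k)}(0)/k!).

f: a_k = 0, 12, 0, -18, 0, 81/10, 0, -243/140, 0, …
g: a_k = 1, 1, 1, 1, 1, 1, 1, 1, 1, …
L₀ := lclm(L_f,L_g); ord L₀ ≤ 2+1.
Integrate: L := L₀·Dx.
L = (-135 + 162·x - 81·x^2)·Dx + (99 - 261·x + 243·x^2 - 81·x^3)·Dx^2 + (-15 + 18·x - 9·x^2)·Dx^3 + (11 - 29·x + 27·x^2 - 9·x^3)·Dx^4  (order 4).
h: a_k = 0, 1, 13/2, 1/3, -17/4, 1/5, 91/60, 1/7, -103/1120, …
ICs: h(0) = 0, h′(0) = 1, h′′(0) = 13, h′′′(0) = 2.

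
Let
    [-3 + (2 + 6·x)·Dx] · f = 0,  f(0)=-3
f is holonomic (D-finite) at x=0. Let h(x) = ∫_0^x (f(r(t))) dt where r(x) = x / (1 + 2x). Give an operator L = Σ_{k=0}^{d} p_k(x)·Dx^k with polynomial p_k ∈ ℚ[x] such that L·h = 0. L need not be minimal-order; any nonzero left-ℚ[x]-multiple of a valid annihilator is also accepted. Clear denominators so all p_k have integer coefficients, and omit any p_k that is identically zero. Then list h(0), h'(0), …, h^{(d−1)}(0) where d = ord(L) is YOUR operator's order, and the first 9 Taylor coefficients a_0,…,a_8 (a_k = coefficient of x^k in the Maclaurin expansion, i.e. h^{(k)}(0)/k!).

L = -3·Dx + (2 + 14·x + 20·x^2)·Dx^2  (order 2).
h: a_k = 0, -3, -9/4, 33/8, -585/64, 2979/128, -33909/512, 1477503/7168, -11283849/16384, …
ICs: h(0) = 0, h′(0) = -3.

f: a_k = -3, -9/2, 27/8, -81/16, 1215/128, -5103/256, 45927/1024, -216513/2048, 8444007/32768, …
Substitute x→r, Dx→(1/r')Dx; clear ⇒ L₀.
h=∫h₀ ⇒ L = L₀·Dx.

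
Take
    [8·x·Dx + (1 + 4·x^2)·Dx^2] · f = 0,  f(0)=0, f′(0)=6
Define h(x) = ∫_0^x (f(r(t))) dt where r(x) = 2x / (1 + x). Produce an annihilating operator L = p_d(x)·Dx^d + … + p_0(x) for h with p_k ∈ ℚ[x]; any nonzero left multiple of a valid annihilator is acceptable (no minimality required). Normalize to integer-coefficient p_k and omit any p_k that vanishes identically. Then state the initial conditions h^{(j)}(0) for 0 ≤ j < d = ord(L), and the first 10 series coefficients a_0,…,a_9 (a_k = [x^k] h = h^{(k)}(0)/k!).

L = (2 + 34·x)·Dx^2 + (1 + 2·x + 17·x^2)·Dx^3  (order 3).
h: a_k = 0, 0, 6, -4, -13, 36, 202/5, -2444/7, 2181/14, 3220, …
ICs: h(0) = 0, h′(0) = 0, h′′(0) = 12.

f: a_k = 0, 6, 0, -8, 0, 96/5, 0, -384/7, 0, 512/3, …
h₀=f(r): pull back L_f along r ⇒ L₀.
h=∫₀ˣh₀: take L = L₀·Dx.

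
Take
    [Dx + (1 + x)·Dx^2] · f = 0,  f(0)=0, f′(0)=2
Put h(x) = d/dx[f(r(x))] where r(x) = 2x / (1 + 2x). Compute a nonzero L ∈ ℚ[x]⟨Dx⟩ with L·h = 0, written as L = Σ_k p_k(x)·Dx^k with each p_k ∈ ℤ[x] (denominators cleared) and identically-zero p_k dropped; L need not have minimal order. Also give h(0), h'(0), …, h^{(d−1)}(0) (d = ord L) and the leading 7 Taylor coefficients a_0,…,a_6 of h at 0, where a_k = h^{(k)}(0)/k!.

f: a_k = 0, 2, -1, 2/3, -1/2, 2/5, -1/3, …
h₀=f(r): pull back L_f along r ⇒ L₀.
h₀' ⇒ L via d/dx closure of L₀.
L = (6 + 16·x) + (1 + 6·x + 8·x^2)·Dx  (order 1).
h: a_k = 4, -24, 112, -480, 1984, -8064, 32512, …
ICs: h(0) = 4.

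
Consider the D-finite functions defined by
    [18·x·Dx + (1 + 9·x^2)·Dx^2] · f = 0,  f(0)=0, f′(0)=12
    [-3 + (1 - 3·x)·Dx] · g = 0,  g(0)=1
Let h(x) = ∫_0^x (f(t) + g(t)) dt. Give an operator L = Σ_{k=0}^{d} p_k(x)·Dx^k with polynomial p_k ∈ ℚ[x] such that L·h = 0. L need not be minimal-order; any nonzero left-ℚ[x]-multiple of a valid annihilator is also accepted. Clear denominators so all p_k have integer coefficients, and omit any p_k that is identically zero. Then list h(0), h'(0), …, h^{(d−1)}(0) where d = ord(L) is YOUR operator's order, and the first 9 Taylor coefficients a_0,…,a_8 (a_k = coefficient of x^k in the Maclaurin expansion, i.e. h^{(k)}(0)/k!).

L = (18 - 216·x - 486·x^2)·Dx^2 + (-12 + 18·x - 108·x^2 - 486·x^3)·Dx^3 + (1 - 81·x^4)·Dx^4  (order 4).
h: a_k = 0, 1, 15/2, 3, -9/4, 81/5, 729/10, 729/7, 6561/56, …
ICs: h(0) = 0, h′(0) = 1, h′′(0) = 15, h′′′(0) = 18.

f: a_k = 0, 12, 0, -36, 0, 972/5, 0, -8748/7, 0, …
g: a_k = 1, 3, 9, 27, 81, 243, 729, 2187, 6561, …
L₀ := lclm(L_f,L_g); ord L₀ ≤ 2+1.
h=∫h₀ ⇒ L = L₀·Dx.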